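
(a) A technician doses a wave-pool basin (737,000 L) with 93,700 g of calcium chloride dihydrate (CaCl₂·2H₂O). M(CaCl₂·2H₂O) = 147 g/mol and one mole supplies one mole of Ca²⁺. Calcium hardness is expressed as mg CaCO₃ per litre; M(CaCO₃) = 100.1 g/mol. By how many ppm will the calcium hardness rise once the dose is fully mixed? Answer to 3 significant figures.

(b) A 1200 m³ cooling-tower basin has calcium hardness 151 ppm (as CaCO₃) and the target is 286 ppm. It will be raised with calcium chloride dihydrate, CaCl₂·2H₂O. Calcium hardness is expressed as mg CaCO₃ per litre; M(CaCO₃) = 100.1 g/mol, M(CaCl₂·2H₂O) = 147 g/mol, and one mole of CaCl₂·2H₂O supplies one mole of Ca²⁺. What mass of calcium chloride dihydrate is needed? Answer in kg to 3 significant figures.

(a) 86.6 ppm; (b) 238 kg

(a) Moles of Ca²⁺: 93,700 g ÷ 147 g/mol = 637.4 mol.
(a) As CaCO₃: 637.4 mol × 100.1 g/mol = 63,810 g.
(a) Rise: 63,810 g / 737,000 L × 1000 = 86.57 mg/L.

(b) Volume: 1200 m³ = 1,200,000 L.
(b) Hardness to add: (286 − 151) = 135 mg/L as CaCO₃ × 1,200,000 L = 162,000 g as CaCO₃.
(b) Moles of Ca²⁺ (1 mol Ca²⁺ ≡ 1 mol CaCO₃): 162,000 / 100.1 g/mol = 1618 mol.
(b) Mass of CaCl₂·2H₂O: 1618 × 147 = 237,900 g.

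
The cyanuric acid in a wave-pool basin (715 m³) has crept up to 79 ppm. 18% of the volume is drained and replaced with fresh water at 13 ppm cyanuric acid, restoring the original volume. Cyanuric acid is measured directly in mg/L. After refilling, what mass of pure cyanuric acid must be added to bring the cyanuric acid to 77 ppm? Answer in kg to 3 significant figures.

Volume: 715 m³ = 715,000 L.
After draining 18% and refilling: 79 × 0.82 + 13 × 0.18 = 67.12 ppm.
Deficit to target: 77 − 67.12 = 9.88 mg/L.
Mass: 9.88 mg/L × 715,000 L = 7064 g cyanuric acid.

7.06 kg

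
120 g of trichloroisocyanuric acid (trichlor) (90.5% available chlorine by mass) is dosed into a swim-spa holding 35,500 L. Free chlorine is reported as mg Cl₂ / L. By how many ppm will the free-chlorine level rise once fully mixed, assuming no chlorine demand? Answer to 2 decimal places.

3.06 ppm

Available chlorine delivered: 120 g × 0.905 = 108.6 g as Cl₂.
Concentration rise: 108.6 g / 35,500 L = 3.059 mg/L = 3.06 ppm.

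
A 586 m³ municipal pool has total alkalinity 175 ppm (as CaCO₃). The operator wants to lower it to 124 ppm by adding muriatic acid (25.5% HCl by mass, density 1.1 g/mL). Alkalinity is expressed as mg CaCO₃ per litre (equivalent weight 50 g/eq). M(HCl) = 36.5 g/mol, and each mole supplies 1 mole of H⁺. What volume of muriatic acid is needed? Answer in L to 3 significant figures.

Volume: 586 m³ = 586,000 L.
Alkalinity to neutralize: (175 − 124) = 51 mg/L as CaCO₃ × 586,000 L = 29,890 g as CaCO₃.
Equivalents of H⁺ required: 29,890 ÷ 50 g/eq = 597.7 eq = 597.7 mol HCl.
Mass of HCl: 597.7 × 36.5 = 21,820 g.
Mass of 25.5% solution: 21,820 / 0.255 = 85,560 g.
Volume: 85,560 g ÷ 1.1 g/mL = 77,780 mL.

77.8 L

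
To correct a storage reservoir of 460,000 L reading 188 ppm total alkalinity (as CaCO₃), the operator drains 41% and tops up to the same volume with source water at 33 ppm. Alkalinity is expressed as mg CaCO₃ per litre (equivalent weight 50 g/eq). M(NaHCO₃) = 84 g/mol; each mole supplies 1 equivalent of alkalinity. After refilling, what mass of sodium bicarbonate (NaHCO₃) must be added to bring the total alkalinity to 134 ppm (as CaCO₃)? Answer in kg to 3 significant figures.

7.38 kg

After draining 41% and refilling: 188 × 0.59 + 33 × 0.41 = 124.45 ppm.
Deficit to target: 134 − 124.45 = 9.55 mg/L.
As CaCO₃: 9.55 mg/L × 460,000 L = 4393 g; ÷ 50 g/eq ÷ 1 = 87.86 mol NaHCO₃.
Mass: 87.86 × 84 = 7380 g.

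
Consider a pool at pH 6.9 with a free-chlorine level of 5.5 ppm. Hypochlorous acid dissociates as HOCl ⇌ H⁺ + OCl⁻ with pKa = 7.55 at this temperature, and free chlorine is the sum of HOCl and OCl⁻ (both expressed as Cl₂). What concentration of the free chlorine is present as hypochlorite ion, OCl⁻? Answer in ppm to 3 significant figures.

1.01 ppm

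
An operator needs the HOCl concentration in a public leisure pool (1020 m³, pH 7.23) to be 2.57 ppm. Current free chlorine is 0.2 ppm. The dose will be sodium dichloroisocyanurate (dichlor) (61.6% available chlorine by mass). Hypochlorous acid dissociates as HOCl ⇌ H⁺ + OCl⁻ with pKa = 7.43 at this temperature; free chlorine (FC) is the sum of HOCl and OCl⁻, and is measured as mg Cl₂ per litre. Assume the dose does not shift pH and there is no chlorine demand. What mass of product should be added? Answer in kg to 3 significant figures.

Volume: 1020 m³ = 1,020,000 L.
[OCl⁻]/[HOCl] = 10^(pH − pKa) = 10^(7.23 − 7.43) = 0.631; fraction as HOCl = 1/(1 + 0.631) = 0.6131.
Free chlorine required for 2.57 ppm HOCl: 2.57 / 0.6131 = 4.192 ppm.
FC to add: 4.192 − 0.2 = 3.992 mg/L as Cl₂.
Cl₂ equivalent: 3.992 mg/L × 1,020,000 L = 4071 g.
Product at 61.6% available Cl: 4071 / 0.616 = 6609 g.

6.61 kg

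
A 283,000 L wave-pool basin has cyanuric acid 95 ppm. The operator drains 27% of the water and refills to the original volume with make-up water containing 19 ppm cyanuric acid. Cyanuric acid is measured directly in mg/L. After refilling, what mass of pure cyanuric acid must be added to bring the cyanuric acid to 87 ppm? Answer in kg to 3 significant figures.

After draining 27% and refilling: 95 × 0.73 + 19 × 0.27 = 74.48 ppm.
Deficit to target: 87 − 74.48 = 12.52 mg/L.
Mass: 12.52 mg/L × 283,000 L = 3543 g cyanuric acid.

3.54 kg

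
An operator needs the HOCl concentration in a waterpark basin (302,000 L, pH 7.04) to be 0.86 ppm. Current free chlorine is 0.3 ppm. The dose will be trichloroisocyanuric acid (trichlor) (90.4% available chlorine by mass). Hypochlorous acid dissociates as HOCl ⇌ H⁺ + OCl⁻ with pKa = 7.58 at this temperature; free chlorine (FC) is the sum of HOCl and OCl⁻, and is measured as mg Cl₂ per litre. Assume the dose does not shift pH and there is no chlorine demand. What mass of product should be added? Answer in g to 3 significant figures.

[OCl⁻]/[HOCl] = 10^(pH − pKa) = 10^(7.04 − 7.58) = 0.2884; fraction as HOCl = 1/(1 + 0.2884) = 0.7762.
Free chlorine required for 0.86 ppm HOCl: 0.86 / 0.7762 = 1.108 ppm.
FC to add: 1.108 − 0.3 = 0.808 mg/L as Cl₂.
Cl₂ equivalent: 0.808 mg/L × 302,000 L = 244 g.
Product at 90.4% available Cl: 244 / 0.904 = 269.9 g.

270 g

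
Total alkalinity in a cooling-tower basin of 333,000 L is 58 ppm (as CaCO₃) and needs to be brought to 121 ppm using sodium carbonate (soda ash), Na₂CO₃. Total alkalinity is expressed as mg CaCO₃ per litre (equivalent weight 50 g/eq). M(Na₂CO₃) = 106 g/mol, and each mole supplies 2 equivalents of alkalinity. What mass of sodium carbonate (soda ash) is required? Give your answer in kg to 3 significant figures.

Alkalinity to add: (121 − 58) = 63 mg/L as CaCO₃ × 333,000 L = 20,980 g as CaCO₃.
Equivalents: 20,980 g ÷ 50 g/eq = 419.6 eq.
Each mole of Na₂CO₃ supplies 2 eq, so 419.6 / 2 = 209.8 mol.
Mass: 209.8 mol × 106 g/mol = 22,240 g.

22.2 kg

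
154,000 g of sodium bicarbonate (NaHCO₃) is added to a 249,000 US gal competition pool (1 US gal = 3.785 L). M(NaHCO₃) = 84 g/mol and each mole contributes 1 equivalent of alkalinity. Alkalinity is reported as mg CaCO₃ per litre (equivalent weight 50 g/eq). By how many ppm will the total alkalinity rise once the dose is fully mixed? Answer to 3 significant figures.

97.3 ppm

Volume: 249,000 US gal × 3.785 L/gal = 942,465 L.
Moles of NaHCO₃: 154,000 g ÷ 84 g/mol = 1833 mol → 1833 eq of alkalinity.
As CaCO₃: 1833 eq × 50 g/eq = 91,670 g.
Rise: 91,670 g / 942,465 L × 1000 = 97.26 mg/L.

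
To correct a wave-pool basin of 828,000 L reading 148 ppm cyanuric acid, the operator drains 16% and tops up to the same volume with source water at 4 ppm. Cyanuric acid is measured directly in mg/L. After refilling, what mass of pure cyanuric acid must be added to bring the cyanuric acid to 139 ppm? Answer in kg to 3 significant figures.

After draining 16% and refilling: 148 × 0.84 + 4 × 0.16 = 124.96 ppm.
Deficit to target: 139 − 124.96 = 14.04 mg/L.
Mass: 14.04 mg/L × 828,000 L = 11,630 g cyanuric acid.

11.6 kg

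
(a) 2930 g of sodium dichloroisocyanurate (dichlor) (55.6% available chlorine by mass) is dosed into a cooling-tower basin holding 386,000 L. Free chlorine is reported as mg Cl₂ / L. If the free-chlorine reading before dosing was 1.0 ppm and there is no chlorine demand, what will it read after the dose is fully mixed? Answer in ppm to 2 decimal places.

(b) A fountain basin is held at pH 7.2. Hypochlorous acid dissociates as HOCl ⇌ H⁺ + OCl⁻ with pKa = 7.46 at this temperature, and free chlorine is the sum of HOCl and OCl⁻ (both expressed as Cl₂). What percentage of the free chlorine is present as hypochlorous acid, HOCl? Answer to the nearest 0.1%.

(a) 5.22 ppm; (b) 64.5%

(a) Available chlorine delivered: 2930 g × 0.556 = 1629 g as Cl₂.
(a) Concentration rise: 1629 g / 386,000 L = 4.22 mg/L = 4.22 ppm.
(a) Final FC: 1.0 + 4.22 = 5.22 ppm.

(b) [OCl⁻]/[HOCl] = 10^(pH − pKa) = 10^(7.2 − 7.46) = 10^-0.26 = 0.5495.
(b) Fraction as HOCl = 1 / (1 + 0.5495) = 0.6454.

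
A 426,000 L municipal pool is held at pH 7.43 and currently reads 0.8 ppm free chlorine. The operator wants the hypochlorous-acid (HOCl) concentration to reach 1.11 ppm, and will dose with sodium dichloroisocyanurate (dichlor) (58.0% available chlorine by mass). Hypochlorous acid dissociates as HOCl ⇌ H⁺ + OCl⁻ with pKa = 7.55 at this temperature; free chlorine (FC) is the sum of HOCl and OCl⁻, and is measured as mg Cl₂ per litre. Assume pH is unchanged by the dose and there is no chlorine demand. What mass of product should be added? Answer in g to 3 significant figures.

[OCl⁻]/[HOCl] = 10^(pH − pKa) = 10^(7.43 − 7.55) = 0.7586; fraction as HOCl = 1/(1 + 0.7586) = 0.5686.
Free chlorine required for 1.11 ppm HOCl: 1.11 / 0.5686 = 1.952 ppm.
FC to add: 1.952 − 0.8 = 1.152 mg/L as Cl₂.
Cl₂ equivalent: 1.152 mg/L × 426,000 L = 490.8 g.
Product at 58.0% available Cl: 490.8 / 0.58 = 846.1 g.

846 g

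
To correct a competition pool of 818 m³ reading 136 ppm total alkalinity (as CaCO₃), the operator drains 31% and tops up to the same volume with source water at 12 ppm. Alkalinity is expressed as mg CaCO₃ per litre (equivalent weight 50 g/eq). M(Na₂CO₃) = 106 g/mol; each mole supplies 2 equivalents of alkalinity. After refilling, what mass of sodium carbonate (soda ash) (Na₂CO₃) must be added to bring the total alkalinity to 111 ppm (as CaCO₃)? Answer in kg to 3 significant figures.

Volume: 818 m³ = 818,000 L.
After draining 31% and refilling: 136 × 0.69 + 12 × 0.31 = 97.56 ppm.
Deficit to target: 111 − 97.56 = 13.44 mg/L.
As CaCO₃: 13.44 mg/L × 818,000 L = 10,990 g; ÷ 50 g/eq ÷ 2 = 109.9 mol Na₂CO₃.
Mass: 109.9 × 106 = 11,650 g.

11.7 kg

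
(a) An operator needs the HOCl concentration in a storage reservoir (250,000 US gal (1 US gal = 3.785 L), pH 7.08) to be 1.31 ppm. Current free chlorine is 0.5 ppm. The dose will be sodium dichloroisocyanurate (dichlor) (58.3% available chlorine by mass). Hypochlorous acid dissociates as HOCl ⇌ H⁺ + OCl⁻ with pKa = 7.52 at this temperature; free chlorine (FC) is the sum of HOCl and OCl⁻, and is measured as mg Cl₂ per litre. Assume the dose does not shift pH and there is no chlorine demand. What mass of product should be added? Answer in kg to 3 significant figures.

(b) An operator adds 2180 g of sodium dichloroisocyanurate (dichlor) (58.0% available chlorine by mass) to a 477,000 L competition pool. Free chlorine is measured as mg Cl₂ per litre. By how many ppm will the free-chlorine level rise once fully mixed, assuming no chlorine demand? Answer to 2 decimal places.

(a) Volume: 250,000 US gal × 3.785 L/gal = 946,250 L.
(a) [OCl⁻]/[HOCl] = 10^(pH − pKa) = 10^(7.08 − 7.52) = 0.3631; fraction as HOCl = 1/(1 + 0.3631) = 0.7336.
(a) Free chlorine required for 1.31 ppm HOCl: 1.31 / 0.7336 = 1.786 ppm.
(a) FC to add: 1.786 − 0.5 = 1.286 mg/L as Cl₂.
(a) Cl₂ equivalent: 1.286 mg/L × 946,250 L = 1217 g.
(a) Product at 58.3% available Cl: 1217 / 0.583 = 2087 g.

(b) Available chlorine delivered: 2180 g × 0.58 = 1264 g as Cl₂.
(b) Concentration rise: 1264 g / 477,000 L = 2.651 mg/L = 2.65 ppm.

(a) 2.09 kg; (b) 2.65 ppm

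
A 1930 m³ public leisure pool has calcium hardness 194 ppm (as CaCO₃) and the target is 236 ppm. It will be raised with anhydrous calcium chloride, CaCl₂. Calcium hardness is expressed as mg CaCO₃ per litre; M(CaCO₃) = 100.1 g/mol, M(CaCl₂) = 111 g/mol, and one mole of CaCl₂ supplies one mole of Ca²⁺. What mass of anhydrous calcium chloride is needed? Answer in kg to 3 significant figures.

89.9 kg

Volume: 1930 m³ = 1,930,000 L.
Hardness to add: (236 − 194) = 42 mg/L as CaCO₃ × 1,930,000 L = 81,060 g as CaCO₃.
Moles of Ca²⁺ (1 mol Ca²⁺ ≡ 1 mol CaCO₃): 81,060 / 100.1 g/mol = 809.8 mol.
Mass of CaCl₂: 809.8 × 111 = 89,890 g.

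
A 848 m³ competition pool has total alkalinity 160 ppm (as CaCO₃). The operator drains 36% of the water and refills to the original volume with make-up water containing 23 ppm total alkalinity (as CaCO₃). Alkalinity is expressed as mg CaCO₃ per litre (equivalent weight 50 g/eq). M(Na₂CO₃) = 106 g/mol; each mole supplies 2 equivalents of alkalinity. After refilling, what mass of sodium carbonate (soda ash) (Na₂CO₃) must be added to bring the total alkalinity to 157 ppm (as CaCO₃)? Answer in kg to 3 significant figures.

Volume: 848 m³ = 848,000 L.
After draining 36% and refilling: 160 × 0.64 + 23 × 0.36 = 110.68 ppm.
Deficit to target: 157 − 110.68 = 46.32 mg/L.
As CaCO₃: 46.32 mg/L × 848,000 L = 39,280 g; ÷ 50 g/eq ÷ 2 = 392.8 mol Na₂CO₃.
Mass: 392.8 × 106 = 41,640 g.

41.6 kg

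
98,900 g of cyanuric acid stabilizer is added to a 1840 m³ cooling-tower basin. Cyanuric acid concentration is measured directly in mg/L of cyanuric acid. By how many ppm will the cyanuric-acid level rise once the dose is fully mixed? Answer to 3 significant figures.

53.8 ppm

Volume: 1840 m³ = 1,840,000 L.
Rise: 98,900 g / 1,840,000 L × 1000 = 53.75 mg/L.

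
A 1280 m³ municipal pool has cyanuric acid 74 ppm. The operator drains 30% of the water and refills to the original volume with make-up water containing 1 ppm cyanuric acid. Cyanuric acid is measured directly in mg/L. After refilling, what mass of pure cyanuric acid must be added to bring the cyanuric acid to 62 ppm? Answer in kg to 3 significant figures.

Volume: 1280 m³ = 1,280,000 L.
After draining 30% and refilling: 74 × 0.70 + 1 × 0.30 = 52.1 ppm.
Deficit to target: 62 − 52.1 = 9.9 mg/L.
Mass: 9.9 mg/L × 1,280,000 L = 12,670 g cyanuric acid.

12.7 kg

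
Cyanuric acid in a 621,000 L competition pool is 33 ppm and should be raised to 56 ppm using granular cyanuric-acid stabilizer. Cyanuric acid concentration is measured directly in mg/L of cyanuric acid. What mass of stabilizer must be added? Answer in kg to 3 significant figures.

CYA to add: (56 − 33) = 23 mg/L × 621,000 L = 14,280 g cyanuric acid.

14.3 kg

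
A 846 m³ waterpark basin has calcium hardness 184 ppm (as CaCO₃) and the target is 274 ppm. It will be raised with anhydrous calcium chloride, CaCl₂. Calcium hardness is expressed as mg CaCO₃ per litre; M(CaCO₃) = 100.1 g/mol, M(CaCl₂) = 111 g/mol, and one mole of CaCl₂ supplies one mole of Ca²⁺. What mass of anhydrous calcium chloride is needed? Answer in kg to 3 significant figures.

84.4 kg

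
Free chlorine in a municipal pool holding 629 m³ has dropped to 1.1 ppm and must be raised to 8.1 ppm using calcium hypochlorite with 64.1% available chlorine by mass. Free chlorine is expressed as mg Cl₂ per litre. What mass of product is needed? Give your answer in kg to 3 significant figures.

Volume: 629 m³ = 629,000 L.
Chlorine deficit: 8.1 − 1.1 = 7 ppm = 7 mg/L as Cl₂.
Cl₂ equivalent needed: 7 mg/L × 629,000 L = 4,403,000 mg = 4403 g.
Product at 64.1% available chlorine: 4403 / 0.641 = 6869 g.

6.87 kg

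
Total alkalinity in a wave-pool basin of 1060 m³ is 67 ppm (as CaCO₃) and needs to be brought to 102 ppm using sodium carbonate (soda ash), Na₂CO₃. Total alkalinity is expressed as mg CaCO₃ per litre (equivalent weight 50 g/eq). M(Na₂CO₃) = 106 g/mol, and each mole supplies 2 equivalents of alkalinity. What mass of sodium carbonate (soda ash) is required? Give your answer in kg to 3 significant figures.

39.3 kg

Volume: 1060 m³ = 1,060,000 L.
Alkalinity to add: (102 − 67) = 35 mg/L as CaCO₃ × 1,060,000 L = 37,100 g as CaCO₃.
Equivalents: 37,100 g ÷ 50 g/eq = 742 eq.
Each mole of Na₂CO₃ supplies 2 eq, so 742 / 2 = 371 mol.
Mass: 371 mol × 106 g/mol = 39,330 g.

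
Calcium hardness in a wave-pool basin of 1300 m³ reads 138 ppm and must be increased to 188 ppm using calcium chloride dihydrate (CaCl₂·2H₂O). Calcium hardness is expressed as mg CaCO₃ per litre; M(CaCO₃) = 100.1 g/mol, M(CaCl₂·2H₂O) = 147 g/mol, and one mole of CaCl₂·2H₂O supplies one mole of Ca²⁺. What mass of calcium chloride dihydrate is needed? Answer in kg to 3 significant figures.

95.5 kg

Volume: 1300 m³ = 1,300,000 L.
Hardness to add: (188 − 138) = 50 mg/L as CaCO₃ × 1,300,000 L = 65,000 g as CaCO₃.
Moles of Ca²⁺ (1 mol Ca²⁺ ≡ 1 mol CaCO₃): 65,000 / 100.1 g/mol = 649.4 mol.
Mass of CaCl₂·2H₂O: 649.4 × 147 = 95,450 g.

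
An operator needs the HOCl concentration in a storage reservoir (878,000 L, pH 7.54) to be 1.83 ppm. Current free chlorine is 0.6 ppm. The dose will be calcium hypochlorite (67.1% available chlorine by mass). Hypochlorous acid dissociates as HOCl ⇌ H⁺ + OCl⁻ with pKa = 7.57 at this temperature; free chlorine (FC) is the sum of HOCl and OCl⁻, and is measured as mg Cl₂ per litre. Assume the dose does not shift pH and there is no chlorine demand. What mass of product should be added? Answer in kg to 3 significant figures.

3.84 kg

[OCl⁻]/[HOCl] = 10^(pH − pKa) = 10^(7.54 − 7.57) = 0.9333; fraction as HOCl = 1/(1 + 0.9333) = 0.5173.
Free chlorine required for 1.83 ppm HOCl: 1.83 / 0.5173 = 3.538 ppm.
FC to add: 3.538 − 0.6 = 2.938 mg/L as Cl₂.
Cl₂ equivalent: 2.938 mg/L × 878,000 L = 2579 g.
Product at 67.1% available Cl: 2579 / 0.671 = 3844 g.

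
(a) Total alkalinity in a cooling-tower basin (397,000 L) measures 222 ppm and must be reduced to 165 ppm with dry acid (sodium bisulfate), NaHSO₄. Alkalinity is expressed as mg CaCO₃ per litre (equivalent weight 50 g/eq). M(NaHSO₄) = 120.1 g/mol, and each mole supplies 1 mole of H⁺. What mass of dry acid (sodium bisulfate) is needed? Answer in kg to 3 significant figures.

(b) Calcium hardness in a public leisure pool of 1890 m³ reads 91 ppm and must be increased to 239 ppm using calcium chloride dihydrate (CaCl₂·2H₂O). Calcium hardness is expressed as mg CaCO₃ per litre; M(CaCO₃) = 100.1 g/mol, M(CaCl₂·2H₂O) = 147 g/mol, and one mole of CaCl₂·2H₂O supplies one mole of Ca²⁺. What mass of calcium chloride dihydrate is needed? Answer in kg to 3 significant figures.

(a) 54.4 kg; (b) 411 kg

(a) Alkalinity to neutralize: (222 − 165) = 57 mg/L as CaCO₃ × 397,000 L = 22,630 g as CaCO₃.
(a) Equivalents of H⁺ required: 22,630 ÷ 50 g/eq = 452.6 eq = 452.6 mol NaHSO₄.
(a) Mass of NaHSO₄: 452.6 × 120.1 = 54,350 g.

(b) Volume: 1890 m³ = 1,890,000 L.
(b) Hardness to add: (239 − 91) = 148 mg/L as CaCO₃ × 1,890,000 L = 279,700 g as CaCO₃.
(b) Moles of Ca²⁺ (1 mol Ca²⁺ ≡ 1 mol CaCO₃): 279,700 / 100.1 g/mol = 2794 mol.
(b) Mass of CaCl₂·2H₂O: 2794 × 147 = 410,800 g.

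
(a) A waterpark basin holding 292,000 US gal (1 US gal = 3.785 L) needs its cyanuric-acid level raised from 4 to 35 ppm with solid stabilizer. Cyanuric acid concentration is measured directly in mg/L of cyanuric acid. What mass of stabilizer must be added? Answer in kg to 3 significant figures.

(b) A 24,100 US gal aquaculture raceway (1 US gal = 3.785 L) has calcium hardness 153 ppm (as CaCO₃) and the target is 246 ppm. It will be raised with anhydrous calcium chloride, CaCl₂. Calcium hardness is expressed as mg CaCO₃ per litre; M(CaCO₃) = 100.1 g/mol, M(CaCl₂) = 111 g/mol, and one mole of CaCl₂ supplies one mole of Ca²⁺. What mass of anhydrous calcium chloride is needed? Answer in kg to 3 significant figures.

(a) Volume: 292,000 US gal × 3.785 L/gal = 1,105,220 L.
(a) CYA to add: (35 − 4) = 31 mg/L × 1,105,220 L = 34,260 g cyanuric acid.

(b) Volume: 24,100 US gal × 3.785 L/gal = 91,218 L.
(b) Hardness to add: (246 − 153) = 93 mg/L as CaCO₃ × 91,218 L = 8483 g as CaCO₃.
(b) Moles of Ca²⁺ (1 mol Ca²⁺ ≡ 1 mol CaCO₃): 8483 / 100.1 g/mol = 84.75 mol.
(b) Mass of CaCl₂: 84.75 × 111 = 9407 g.

(a) 34.3 kg; (b) 9.41 kg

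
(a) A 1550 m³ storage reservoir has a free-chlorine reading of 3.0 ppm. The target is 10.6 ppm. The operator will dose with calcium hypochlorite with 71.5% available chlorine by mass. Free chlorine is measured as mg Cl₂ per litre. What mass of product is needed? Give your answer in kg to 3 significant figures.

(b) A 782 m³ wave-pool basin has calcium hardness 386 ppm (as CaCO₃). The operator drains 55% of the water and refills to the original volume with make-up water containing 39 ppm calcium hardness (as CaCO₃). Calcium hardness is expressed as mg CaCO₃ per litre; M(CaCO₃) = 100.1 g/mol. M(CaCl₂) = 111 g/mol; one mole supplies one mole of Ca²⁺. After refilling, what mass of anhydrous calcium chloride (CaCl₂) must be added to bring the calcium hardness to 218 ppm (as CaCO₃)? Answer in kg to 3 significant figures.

(a) 16.5 kg; (b) 19.8 kg

(a) Volume: 1550 m³ = 1,550,000 L.
(a) Chlorine deficit: 10.6 − 3.0 = 7.6 ppm = 7.6 mg/L as Cl₂.
(a) Cl₂ equivalent needed: 7.6 mg/L × 1,550,000 L = 11,780,000 mg = 11,780 g.
(a) Product at 71.5% available chlorine: 11,780 / 0.715 = 16,480 g.

(b) Volume: 782 m³ = 782,000 L.
(b) After draining 55% and refilling: 386 × 0.45 + 39 × 0.55 = 195.15 ppm.
(b) Deficit to target: 218 − 195.15 = 22.85 mg/L.
(b) As CaCO₃: 22.85 mg/L × 782,000 L = 17,870 g; ÷ 100.1 = 178.5 mol Ca²⁺.
(b) Mass: 178.5 × 111 = 19,810 g.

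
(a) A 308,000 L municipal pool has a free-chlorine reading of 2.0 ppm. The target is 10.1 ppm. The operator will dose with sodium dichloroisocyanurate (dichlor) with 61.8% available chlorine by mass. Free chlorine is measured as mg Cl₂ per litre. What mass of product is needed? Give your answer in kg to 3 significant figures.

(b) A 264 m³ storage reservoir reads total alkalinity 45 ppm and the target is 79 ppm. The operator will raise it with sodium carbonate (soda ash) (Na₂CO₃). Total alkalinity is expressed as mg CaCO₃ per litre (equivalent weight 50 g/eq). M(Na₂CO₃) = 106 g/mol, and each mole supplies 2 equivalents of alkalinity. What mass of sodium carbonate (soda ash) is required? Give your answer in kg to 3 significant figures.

(a) Chlorine deficit: 10.1 − 2.0 = 8.1 ppm = 8.1 mg/L as Cl₂.
(a) Cl₂ equivalent needed: 8.1 mg/L × 308,000 L = 2,495,000 mg = 2495 g.
(a) Product at 61.8% available chlorine: 2495 / 0.618 = 4037 g.

(b) Volume: 264 m³ = 264,000 L.
(b) Alkalinity to add: (79 − 45) = 34 mg/L as CaCO₃ × 264,000 L = 8976 g as CaCO₃.
(b) Equivalents: 8976 g ÷ 50 g/eq = 179.5 eq.
(b) Each mole of Na₂CO₃ supplies 2 eq, so 179.5 / 2 = 89.76 mol.
(b) Mass: 89.76 mol × 106 g/mol = 9515 g.

(a) 4.04 kg; (b) 9.51 kg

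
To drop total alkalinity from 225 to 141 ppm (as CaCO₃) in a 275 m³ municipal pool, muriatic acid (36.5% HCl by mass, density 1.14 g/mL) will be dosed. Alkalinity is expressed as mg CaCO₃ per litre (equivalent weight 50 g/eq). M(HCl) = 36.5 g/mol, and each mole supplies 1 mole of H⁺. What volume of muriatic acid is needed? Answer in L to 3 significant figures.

40.5 L

Volume: 275 m³ = 275,000 L.
Alkalinity to neutralize: (225 − 141) = 84 mg/L as CaCO₃ × 275,000 L = 23,100 g as CaCO₃.
Equivalents of H⁺ required: 23,100 ÷ 50 g/eq = 462 eq = 462 mol HCl.
Mass of HCl: 462 × 36.5 = 16,860 g.
Mass of 36.5% solution: 16,860 / 0.365 = 46,200 g.
Volume: 46,200 g ÷ 1.14 g/mL = 40,530 mL.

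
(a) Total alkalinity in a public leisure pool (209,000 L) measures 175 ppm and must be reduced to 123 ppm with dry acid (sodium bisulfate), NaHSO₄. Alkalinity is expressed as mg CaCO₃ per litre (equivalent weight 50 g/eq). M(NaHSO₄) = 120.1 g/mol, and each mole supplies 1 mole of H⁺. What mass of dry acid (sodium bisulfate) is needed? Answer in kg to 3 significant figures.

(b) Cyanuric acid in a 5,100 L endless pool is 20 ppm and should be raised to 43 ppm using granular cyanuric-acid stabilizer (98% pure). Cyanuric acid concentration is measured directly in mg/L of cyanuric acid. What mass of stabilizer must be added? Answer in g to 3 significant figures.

(a) Alkalinity to neutralize: (175 − 123) = 52 mg/L as CaCO₃ × 209,000 L = 10,870 g as CaCO₃.
(a) Equivalents of H⁺ required: 10,870 ÷ 50 g/eq = 217.4 eq = 217.4 mol NaHSO₄.
(a) Mass of NaHSO₄: 217.4 × 120.1 = 26,100 g.

(b) CYA to add: (43 − 20) = 23 mg/L × 5,100 L = 117.3 g cyanuric acid.
(b) At 98% purity: 117.3 / 0.98 = 119.7 g product.

(a) 26.1 kg; (b) 120 g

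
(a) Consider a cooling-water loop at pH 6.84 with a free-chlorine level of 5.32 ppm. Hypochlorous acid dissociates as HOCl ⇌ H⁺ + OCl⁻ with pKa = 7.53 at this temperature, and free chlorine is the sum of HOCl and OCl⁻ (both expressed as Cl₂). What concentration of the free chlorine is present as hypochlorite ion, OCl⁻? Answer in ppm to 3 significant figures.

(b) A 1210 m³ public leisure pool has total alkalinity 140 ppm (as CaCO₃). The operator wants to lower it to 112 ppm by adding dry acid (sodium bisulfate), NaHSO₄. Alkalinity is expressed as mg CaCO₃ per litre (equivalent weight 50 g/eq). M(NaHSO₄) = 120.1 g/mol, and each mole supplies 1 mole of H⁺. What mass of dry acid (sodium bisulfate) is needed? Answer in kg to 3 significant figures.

(a) 0.902 ppm; (b) 81.4 kg

(a) [OCl⁻]/[HOCl] = 10^(pH − pKa) = 10^(6.84 − 7.53) = 10^-0.69 = 0.2042.
(a) Fraction as HOCl = 1 / (1 + 0.2042) = 0.8304.
(a) OCl⁻ = (1 − 0.8304) × 5.32 ppm = 0.902 ppm.

(b) Volume: 1210 m³ = 1,210,000 L.
(b) Alkalinity to neutralize: (140 − 112) = 28 mg/L as CaCO₃ × 1,210,000 L = 33,880 g as CaCO₃.
(b) Equivalents of H⁺ required: 33,880 ÷ 50 g/eq = 677.6 eq = 677.6 mol NaHSO₄.
(b) Mass of NaHSO₄: 677.6 × 120.1 = 81,380 g.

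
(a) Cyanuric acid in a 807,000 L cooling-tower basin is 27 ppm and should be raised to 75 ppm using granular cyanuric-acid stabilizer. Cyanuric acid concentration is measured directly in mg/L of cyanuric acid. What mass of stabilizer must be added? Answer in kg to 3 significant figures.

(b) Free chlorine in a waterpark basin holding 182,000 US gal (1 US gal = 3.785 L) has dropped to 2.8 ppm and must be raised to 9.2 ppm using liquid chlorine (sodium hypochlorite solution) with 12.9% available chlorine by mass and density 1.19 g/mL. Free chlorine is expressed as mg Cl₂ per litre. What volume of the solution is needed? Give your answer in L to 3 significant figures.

(a) 38.7 kg; (b) 28.7 L

(a) CYA to add: (75 − 27) = 48 mg/L × 807,000 L = 38,740 g cyanuric acid.

(b) Volume: 182,000 US gal × 3.785 L/gal = 688,870 L.
(b) Chlorine deficit: 9.2 − 2.8 = 6.4 ppm = 6.4 mg/L as Cl₂.
(b) Cl₂ equivalent needed: 6.4 mg/L × 688,870 L = 4,409,000 mg = 4409 g.
(b) Product at 12.9% available chlorine: 4409 / 0.129 = 34,180 g.
(b) Volume at density 1.19 g/mL: 34,180 g ÷ 1.19 g/mL = 28,720 mL.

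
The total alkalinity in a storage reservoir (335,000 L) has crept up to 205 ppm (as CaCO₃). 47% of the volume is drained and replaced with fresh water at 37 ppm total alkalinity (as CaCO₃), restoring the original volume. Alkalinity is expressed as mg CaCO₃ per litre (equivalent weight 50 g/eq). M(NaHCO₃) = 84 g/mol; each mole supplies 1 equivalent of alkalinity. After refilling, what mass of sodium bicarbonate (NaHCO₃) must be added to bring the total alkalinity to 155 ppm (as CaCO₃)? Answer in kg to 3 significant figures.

After draining 47% and refilling: 205 × 0.53 + 37 × 0.47 = 126.04 ppm.
Deficit to target: 155 − 126.04 = 28.96 mg/L.
As CaCO₃: 28.96 mg/L × 335,000 L = 9702 g; ÷ 50 g/eq ÷ 1 = 194 mol NaHCO₃.
Mass: 194 × 84 = 16,300 g.

16.3 kg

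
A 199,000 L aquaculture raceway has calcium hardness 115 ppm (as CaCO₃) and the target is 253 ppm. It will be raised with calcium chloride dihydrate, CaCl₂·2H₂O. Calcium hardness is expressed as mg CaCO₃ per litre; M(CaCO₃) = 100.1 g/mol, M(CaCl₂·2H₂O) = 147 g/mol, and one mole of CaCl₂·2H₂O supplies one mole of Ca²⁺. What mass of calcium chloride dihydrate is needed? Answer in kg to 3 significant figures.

40.3 kg

Hardness to add: (253 − 115) = 138 mg/L as CaCO₃ × 199,000 L = 27,460 g as CaCO₃.
Moles of Ca²⁺ (1 mol Ca²⁺ ≡ 1 mol CaCO₃): 27,460 / 100.1 g/mol = 274.3 mol.
Mass of CaCl₂·2H₂O: 274.3 × 147 = 40,330 g.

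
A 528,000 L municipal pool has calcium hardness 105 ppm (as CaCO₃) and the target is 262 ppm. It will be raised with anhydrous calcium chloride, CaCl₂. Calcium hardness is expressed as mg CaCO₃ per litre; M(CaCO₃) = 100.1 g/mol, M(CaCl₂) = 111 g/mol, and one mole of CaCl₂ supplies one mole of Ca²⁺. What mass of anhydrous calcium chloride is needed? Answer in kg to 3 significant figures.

91.9 kg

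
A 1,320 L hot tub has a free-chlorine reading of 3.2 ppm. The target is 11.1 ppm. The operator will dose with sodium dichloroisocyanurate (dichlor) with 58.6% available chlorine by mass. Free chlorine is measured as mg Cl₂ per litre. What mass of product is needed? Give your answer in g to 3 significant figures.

Chlorine deficit: 11.1 − 3.2 = 7.9 ppm = 7.9 mg/L as Cl₂.
Cl₂ equivalent needed: 7.9 mg/L × 1,320 L = 10,430 mg = 10.43 g.
Product at 58.6% available chlorine: 10.43 / 0.586 = 17.8 g.

17.8 g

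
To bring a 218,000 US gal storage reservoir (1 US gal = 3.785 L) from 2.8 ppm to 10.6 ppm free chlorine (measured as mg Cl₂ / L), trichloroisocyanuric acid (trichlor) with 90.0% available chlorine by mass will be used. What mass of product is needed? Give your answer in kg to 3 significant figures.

Volume: 218,000 US gal × 3.785 L/gal = 825,130 L.
Chlorine deficit: 10.6 − 2.8 = 7.8 ppm = 7.8 mg/L as Cl₂.
Cl₂ equivalent needed: 7.8 mg/L × 825,130 L = 6,436,000 mg = 6436 g.
Product at 90.0% available chlorine: 6436 / 0.9 = 7151 g.

7.15 kg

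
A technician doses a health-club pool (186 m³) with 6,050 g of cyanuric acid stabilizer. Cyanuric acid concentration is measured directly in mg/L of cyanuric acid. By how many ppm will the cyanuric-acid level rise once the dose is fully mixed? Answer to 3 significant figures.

32.5 ppm

Volume: 186 m³ = 186,000 L.
Rise: 6,050 g / 186,000 L × 1000 = 32.53 mg/L.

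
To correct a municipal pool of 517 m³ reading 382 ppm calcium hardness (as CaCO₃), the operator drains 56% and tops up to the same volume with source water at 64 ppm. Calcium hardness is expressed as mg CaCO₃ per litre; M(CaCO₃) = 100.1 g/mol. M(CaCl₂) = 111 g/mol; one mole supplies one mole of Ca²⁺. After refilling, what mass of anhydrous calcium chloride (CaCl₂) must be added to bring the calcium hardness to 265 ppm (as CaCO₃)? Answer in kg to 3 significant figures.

Volume: 517 m³ = 517,000 L.
After draining 56% and refilling: 382 × 0.44 + 64 × 0.56 = 203.92 ppm.
Deficit to target: 265 − 203.92 = 61.08 mg/L.
As CaCO₃: 61.08 mg/L × 517,000 L = 31,580 g; ÷ 100.1 = 315.5 mol Ca²⁺.
Mass: 315.5 × 111 = 35,020 g.

35.0 kg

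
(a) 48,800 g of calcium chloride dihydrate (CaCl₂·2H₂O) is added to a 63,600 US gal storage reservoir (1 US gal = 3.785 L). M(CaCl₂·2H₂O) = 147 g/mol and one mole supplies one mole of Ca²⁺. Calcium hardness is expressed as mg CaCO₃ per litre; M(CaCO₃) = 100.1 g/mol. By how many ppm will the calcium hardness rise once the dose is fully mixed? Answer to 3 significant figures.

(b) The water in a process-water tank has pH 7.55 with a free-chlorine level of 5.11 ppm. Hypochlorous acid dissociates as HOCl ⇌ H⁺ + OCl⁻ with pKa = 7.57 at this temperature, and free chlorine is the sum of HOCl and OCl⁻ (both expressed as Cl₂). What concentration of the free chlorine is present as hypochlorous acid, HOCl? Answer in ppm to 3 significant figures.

(a) 138 ppm; (b) 2.61 ppm

(a) Volume: 63,600 US gal × 3.785 L/gal = 240,726 L.
(a) Moles of Ca²⁺: 48,800 g ÷ 147 g/mol = 332 mol.
(a) As CaCO₃: 332 mol × 100.1 g/mol = 33,230 g.
(a) Rise: 33,230 g / 240,726 L × 1000 = 138 mg/L.

(b) [OCl⁻]/[HOCl] = 10^(pH − pKa) = 10^(7.55 − 7.57) = 10^-0.02 = 0.955.
(b) Fraction as HOCl = 1 / (1 + 0.955) = 0.5115.
(b) HOCl = 0.5115 × 5.11 ppm = 2.614 ppm.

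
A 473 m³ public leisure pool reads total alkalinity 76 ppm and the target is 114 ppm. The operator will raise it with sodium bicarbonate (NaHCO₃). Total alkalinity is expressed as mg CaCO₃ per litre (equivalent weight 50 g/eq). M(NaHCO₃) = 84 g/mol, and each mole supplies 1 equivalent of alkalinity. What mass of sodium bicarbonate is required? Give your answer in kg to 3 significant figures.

Volume: 473 m³ = 473,000 L.
Alkalinity to add: (114 − 76) = 38 mg/L as CaCO₃ × 473,000 L = 17,970 g as CaCO₃.
Equivalents: 17,970 g ÷ 50 g/eq = 359.5 eq.
NaHCO₃ supplies 1 eq per mole → 359.5 mol.
Mass: 359.5 mol × 84 g/mol = 30,200 g.

30.2 kg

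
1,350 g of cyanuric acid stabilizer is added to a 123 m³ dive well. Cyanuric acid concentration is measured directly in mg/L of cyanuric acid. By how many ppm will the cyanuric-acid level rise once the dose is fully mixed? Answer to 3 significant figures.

Volume: 123 m³ = 123,000 L.
Rise: 1,350 g / 123,000 L × 1000 = 10.98 mg/L.

11.0 ppm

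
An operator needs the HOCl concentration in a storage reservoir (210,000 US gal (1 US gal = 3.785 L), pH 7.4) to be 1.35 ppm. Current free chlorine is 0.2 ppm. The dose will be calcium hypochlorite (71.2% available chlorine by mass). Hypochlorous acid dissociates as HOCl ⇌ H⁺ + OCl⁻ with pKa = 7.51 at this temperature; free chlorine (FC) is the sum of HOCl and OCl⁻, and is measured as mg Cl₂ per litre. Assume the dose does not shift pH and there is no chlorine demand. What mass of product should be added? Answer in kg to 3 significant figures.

Volume: 210,000 US gal × 3.785 L/gal = 794,850 L.
[OCl⁻]/[HOCl] = 10^(pH − pKa) = 10^(7.4 − 7.51) = 0.7762; fraction as HOCl = 1/(1 + 0.7762) = 0.563.
Free chlorine required for 1.35 ppm HOCl: 1.35 / 0.563 = 2.398 ppm.
FC to add: 2.398 − 0.2 = 2.198 mg/L as Cl₂.
Cl₂ equivalent: 2.198 mg/L × 794,850 L = 1747 g.
Product at 71.2% available Cl: 1747 / 0.712 = 2454 g.

2.45 kg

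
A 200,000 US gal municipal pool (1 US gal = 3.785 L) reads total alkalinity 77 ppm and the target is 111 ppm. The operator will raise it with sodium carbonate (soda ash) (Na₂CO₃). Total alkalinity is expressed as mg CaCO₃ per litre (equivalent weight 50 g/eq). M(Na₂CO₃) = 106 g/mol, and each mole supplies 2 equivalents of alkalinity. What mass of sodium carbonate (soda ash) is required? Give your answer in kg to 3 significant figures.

27.3 kg

Volume: 200,000 US gal × 3.785 L/gal = 757,000 L.
Alkalinity to add: (111 − 77) = 34 mg/L as CaCO₃ × 757,000 L = 25,740 g as CaCO₃.
Equivalents: 25,740 g ÷ 50 g/eq = 514.8 eq.
Each mole of Na₂CO₃ supplies 2 eq, so 514.8 / 2 = 257.4 mol.
Mass: 257.4 mol × 106 g/mol = 27,280 g.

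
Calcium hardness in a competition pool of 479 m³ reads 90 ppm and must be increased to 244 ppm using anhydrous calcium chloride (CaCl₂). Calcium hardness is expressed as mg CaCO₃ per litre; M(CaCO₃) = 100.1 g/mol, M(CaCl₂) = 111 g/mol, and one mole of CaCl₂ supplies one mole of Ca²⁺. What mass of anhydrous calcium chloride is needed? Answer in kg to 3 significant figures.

Volume: 479 m³ = 479,000 L.
Hardness to add: (244 − 90) = 154 mg/L as CaCO₃ × 479,000 L = 73,770 g as CaCO₃.
Moles of Ca²⁺ (1 mol Ca²⁺ ≡ 1 mol CaCO₃): 73,770 / 100.1 g/mol = 736.9 mol.
Mass of CaCl₂: 736.9 × 111 = 81,800 g.

81.8 kg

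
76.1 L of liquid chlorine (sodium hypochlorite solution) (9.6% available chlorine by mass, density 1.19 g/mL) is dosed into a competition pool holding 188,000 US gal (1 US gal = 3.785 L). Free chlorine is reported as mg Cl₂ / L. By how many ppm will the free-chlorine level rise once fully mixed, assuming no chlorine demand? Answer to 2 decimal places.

Volume: 188,000 US gal × 3.785 L/gal = 711,580 L.
Mass of solution: 76.1 L × 1000 mL/L × 1.19 g/mL = 90,560 g.
Available chlorine delivered: 90,560 g × 0.096 = 8694 g as Cl₂.
Concentration rise: 8694 g / 711,580 L = 12.22 mg/L = 12.22 ppm.

12.22 ppm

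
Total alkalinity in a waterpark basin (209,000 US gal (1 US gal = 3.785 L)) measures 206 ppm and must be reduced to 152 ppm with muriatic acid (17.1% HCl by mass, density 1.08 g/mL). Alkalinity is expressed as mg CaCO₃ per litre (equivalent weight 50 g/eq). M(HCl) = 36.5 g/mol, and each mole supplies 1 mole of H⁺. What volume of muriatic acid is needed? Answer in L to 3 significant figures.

169 L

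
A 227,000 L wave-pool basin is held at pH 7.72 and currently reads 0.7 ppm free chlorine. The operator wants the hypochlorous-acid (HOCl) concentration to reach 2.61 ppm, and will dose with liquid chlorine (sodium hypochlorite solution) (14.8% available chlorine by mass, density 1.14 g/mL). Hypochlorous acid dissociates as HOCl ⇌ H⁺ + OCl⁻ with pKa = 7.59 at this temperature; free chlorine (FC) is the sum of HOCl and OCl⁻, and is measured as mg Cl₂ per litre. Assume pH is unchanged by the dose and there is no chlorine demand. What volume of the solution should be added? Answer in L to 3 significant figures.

[OCl⁻]/[HOCl] = 10^(pH − pKa) = 10^(7.72 − 7.59) = 1.349; fraction as HOCl = 1/(1 + 1.349) = 0.4257.
Free chlorine required for 2.61 ppm HOCl: 2.61 / 0.4257 = 6.131 ppm.
FC to add: 6.131 − 0.7 = 5.431 mg/L as Cl₂.
Cl₂ equivalent: 5.431 mg/L × 227,000 L = 1233 g.
Product at 14.8% available Cl: 1233 / 0.148 = 8330 g.
Volume: 8330 g ÷ 1.14 g/mL = 7307 mL.

7.31 L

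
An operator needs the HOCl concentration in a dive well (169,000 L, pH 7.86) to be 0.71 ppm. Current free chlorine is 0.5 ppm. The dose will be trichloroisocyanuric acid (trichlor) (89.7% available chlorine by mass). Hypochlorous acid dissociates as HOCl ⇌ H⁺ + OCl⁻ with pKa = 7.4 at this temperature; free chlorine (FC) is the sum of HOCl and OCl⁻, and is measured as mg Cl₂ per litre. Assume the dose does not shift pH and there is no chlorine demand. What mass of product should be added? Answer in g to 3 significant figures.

[OCl⁻]/[HOCl] = 10^(pH − pKa) = 10^(7.86 − 7.4) = 2.884; fraction as HOCl = 1/(1 + 2.884) = 0.2575.
Free chlorine required for 0.71 ppm HOCl: 0.71 / 0.2575 = 2.758 ppm.
FC to add: 2.758 − 0.5 = 2.258 mg/L as Cl₂.
Cl₂ equivalent: 2.258 mg/L × 169,000 L = 381.5 g.
Product at 89.7% available Cl: 381.5 / 0.897 = 425.4 g.

425 g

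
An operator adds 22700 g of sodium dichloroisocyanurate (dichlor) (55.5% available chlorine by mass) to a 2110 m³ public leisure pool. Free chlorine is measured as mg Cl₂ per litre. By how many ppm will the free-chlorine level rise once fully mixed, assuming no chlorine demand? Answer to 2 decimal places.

5.97 ppm

Volume: 2110 m³ = 2,110,000 L.
Available chlorine delivered: 22,700 g × 0.555 = 12,600 g as Cl₂.
Concentration rise: 12,600 g / 2,110,000 L = 5.971 mg/L = 5.97 ppm.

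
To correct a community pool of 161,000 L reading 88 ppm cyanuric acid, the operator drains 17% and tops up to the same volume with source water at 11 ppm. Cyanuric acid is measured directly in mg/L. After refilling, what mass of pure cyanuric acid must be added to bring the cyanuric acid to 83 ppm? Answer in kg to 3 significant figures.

1.30 kg

After draining 17% and refilling: 88 × 0.83 + 11 × 0.17 = 74.91 ppm.
Deficit to target: 83 − 74.91 = 8.09 mg/L.
Mass: 8.09 mg/L × 161,000 L = 1302 g cyanuric acid.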